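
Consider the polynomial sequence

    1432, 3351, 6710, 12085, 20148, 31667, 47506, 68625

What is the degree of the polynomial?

D1: 1919, 3359, 5375, 8063, 11519, 15839, 21119
D2: 1440, 2016, 2688, 3456, 4320, 5280
D3: 576, 672, 768, 864, 960
D4: 96, 96, 96, 96
The fourth differences are constant, so the polynomial has degree 4.

4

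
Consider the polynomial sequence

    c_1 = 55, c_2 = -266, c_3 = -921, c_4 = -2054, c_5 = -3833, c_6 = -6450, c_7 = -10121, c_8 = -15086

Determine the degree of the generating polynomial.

4

D1: -321, -655, -1133, -1779, -2617, -3671, -4965
D2: -334, -478, -646, -838, -1054, -1294
D3: -144, -168, -192, -216, -240
D4: -24, -24, -24, -24
The fourth differences are constant, so the polynomial has degree 4.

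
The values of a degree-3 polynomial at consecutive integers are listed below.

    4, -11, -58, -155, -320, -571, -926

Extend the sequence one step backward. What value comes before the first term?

5

First differences: -15, -47, -97, -165, -251, -355
Second differences: -32, -50, -68, -86, -104
Third differences: -18, -18, -18, -18
The third differences are constant at -18.
Work back: -32 + 18 = -14;  -15 + 14 = -1;  4 + 1 = 5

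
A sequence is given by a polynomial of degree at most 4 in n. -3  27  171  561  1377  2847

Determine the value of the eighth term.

D1: 30 , 144 , 390 , 816 , 1470
D2: 114 , 246 , 426 , 654
D3: 132 , 180 , 228
D4: 48 , 48
The fourth differences are constant (48).
228 + 48 = 276;  654 + 276 = 930;  1470 + 930 = 2400;  2847 + 2400 = 5247
276 + 48 = 324;  930 + 324 = 1254;  2400 + 1254 = 3654;  5247 + 3654 = 8901

8901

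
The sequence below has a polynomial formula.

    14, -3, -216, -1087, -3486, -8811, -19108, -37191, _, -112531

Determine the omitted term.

Using the first 8 terms:
D1: -17  -213  -871  -2399  -5325  -10297  -18083
D2: -196  -658  -1528  -2926  -4972  -7786
D3: -462  -870  -1398  -2046  -2814
D4: -408  -528  -648  -768
D5: -120  -120  -120
Constant fifth difference = -120.
Extend forward: -768 − 120 = -888;  -2814 − 888 = -3702;  -7786 − 3702 = -11488;  -18083 − 11488 = -29571;  -37191 − 29571 = -66762

-66762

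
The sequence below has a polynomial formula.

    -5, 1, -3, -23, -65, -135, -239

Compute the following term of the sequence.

Δ: 6 , -4 , -20 , -42 , -70 , -104
Δ²: -10 , -16 , -22 , -28 , -34
Δ³: -6 , -6 , -6 , -6
Constant third difference = -6, so extend:
-34 − 6 = -40;  -104 − 40 = -144;  -239 − 144 = -383

-383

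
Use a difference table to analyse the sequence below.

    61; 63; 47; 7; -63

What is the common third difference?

-6

D1: 2, -16, -40, -70
D2: -18, -24, -30
D3: -6, -6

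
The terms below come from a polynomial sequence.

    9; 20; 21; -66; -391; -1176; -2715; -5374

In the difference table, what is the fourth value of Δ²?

-460

First differences: 11, 1, -87, -325, -785, -1539, -2659
Second differences: -10, -88, -238, -460, -754, -1120
Third differences: -78, -150, -222, -294, -366
Fourth differences: -72, -72, -72, -72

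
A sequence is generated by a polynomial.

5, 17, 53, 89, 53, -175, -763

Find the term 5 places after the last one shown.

First differences: 12  36  36  -36  -228  -588
Second differences: 24  0  -72  -192  -360
Third differences: -24  -72  -120  -168
Fourth differences: -48  -48  -48
Fourth differences constant at -48.
-168 − 48 = -216;  -360 − 216 = -576;  -588 − 576 = -1164;  -763 − 1164 = -1927
-216 − 48 = -264;  -576 − 264 = -840;  -1164 − 840 = -2004;  -1927 − 2004 = -3931
-264 − 48 = -312;  -840 − 312 = -1152;  -2004 − 1152 = -3156;  -3931 − 3156 = -7087
-312 − 48 = -360;  -1152 − 360 = -1512;  -3156 − 1512 = -4668;  -7087 − 4668 = -11755
-360 − 48 = -408;  -1512 − 408 = -1920;  -4668 − 1920 = -6588;  -11755 − 6588 = -18343

-18343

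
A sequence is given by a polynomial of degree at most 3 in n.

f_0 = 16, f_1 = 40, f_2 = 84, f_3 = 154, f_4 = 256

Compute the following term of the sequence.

D1: 24, 44, 70, 102
D2: 20, 26, 32
D3: 6, 6
The third differences are constant (6).
32 + 6 = 38;  102 + 38 = 140;  256 + 140 = 396

396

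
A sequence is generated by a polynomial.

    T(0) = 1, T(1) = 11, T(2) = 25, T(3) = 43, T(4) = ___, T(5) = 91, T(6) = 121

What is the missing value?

Using the first 4 terms:
Δ: 10  14  18
Δ²: 4  4
Constant second difference = 4.
Extend forward: 18 + 4 = 22;  43 + 22 = 65

65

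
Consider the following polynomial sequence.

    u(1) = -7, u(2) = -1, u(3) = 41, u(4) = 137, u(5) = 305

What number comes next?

563

First differences: 6 , 42 , 96 , 168
Second differences: 36 , 54 , 72
Third differences: 18 , 18
Third differences constant at 18.
72 + 18 = 90;  168 + 90 = 258;  305 + 258 = 563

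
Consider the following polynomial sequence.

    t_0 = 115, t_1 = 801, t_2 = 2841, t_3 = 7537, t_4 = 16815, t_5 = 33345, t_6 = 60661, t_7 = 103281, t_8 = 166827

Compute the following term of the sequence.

First differences: 686, 2040, 4696, 9278, 16530, 27316, 42620, 63546
Second differences: 1354, 2656, 4582, 7252, 10786, 15304, 20926
Third differences: 1302, 1926, 2670, 3534, 4518, 5622
Fourth differences: 624, 744, 864, 984, 1104
Fifth differences: 120, 120, 120, 120
Fifth differences constant at 120.
1104 + 120 = 1224;  5622 + 1224 = 6846;  20926 + 6846 = 27772;  63546 + 27772 = 91318;  166827 + 91318 = 258145

258145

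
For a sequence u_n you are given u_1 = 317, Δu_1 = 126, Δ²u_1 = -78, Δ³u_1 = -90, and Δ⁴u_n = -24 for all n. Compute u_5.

-31

Build the table forward from the leading diagonal:
Δ⁴: -24, -24, -24, -24, -24
Δ³: -90, -114, -138, -162, -186
Δ²: -78, -168, -282, -420, -582
Δ: 126, 48, -120, -402, -822
u: 317, 443, 491, 371, -31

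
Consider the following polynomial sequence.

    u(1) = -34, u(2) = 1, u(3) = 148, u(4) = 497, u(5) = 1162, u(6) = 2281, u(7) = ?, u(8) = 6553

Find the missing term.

Using the first 6 terms:
D1: 35  147  349  665  1119
D2: 112  202  316  454
D3: 90  114  138
D4: 24  24
Constant fourth difference = 24.
Extend forward: 138 + 24 = 162;  454 + 162 = 616;  1119 + 616 = 1735;  2281 + 1735 = 4016

4016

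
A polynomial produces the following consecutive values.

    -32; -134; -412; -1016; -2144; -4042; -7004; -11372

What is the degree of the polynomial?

Δ: -102, -278, -604, -1128, -1898, -2962, -4368
Δ²: -176, -326, -524, -770, -1064, -1406
Δ³: -150, -198, -246, -294, -342
Δ⁴: -48, -48, -48, -48
The fourth differences are constant, so the polynomial has degree 4.

4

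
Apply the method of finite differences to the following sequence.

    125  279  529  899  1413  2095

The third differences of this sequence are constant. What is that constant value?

D1: 154, 250, 370, 514, 682
D2: 96, 120, 144, 168
D3: 24, 24, 24

24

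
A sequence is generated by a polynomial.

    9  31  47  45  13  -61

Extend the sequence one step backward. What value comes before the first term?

22  16  -2  -32  -74
-6  -18  -30  -42
-12  -12  -12
The third differences are constant at -12.
Work back: -6 + 12 = 6;  22 − 6 = 16;  9 − 16 = -7

-7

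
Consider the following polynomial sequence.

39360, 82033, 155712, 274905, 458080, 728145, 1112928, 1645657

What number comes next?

42673  73679  119193  183175  270065  384783  532729
31006  45514  63982  86890  114718  147946
14508  18468  22908  27828  33228
3960  4440  4920  5400
480  480  480
The fifth differences are constant (480).
5400 + 480 = 5880;  33228 + 5880 = 39108;  147946 + 39108 = 187054;  532729 + 187054 = 719783;  1645657 + 719783 = 2365440

2365440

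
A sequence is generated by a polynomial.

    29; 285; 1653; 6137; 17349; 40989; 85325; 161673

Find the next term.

256, 1368, 4484, 11212, 23640, 44336, 76348
1112, 3116, 6728, 12428, 20696, 32012
2004, 3612, 5700, 8268, 11316
1608, 2088, 2568, 3048
480, 480, 480
Fifth differences constant at 480.
3048 + 480 = 3528;  11316 + 3528 = 14844;  32012 + 14844 = 46856;  76348 + 46856 = 123204;  161673 + 123204 = 284877

284877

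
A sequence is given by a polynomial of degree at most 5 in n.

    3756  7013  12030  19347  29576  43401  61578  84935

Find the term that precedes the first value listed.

1791

Δ: 3257  5017  7317  10229  13825  18177  23357
Δ²: 1760  2300  2912  3596  4352  5180
Δ³: 540  612  684  756  828
Δ⁴: 72  72  72  72
The fourth differences are constant at 72.
Work back: 540 − 72 = 468;  1760 − 468 = 1292;  3257 − 1292 = 1965;  3756 − 1965 = 1791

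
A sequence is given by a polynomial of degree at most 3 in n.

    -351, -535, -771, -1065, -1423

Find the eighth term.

Δ: -184, -236, -294, -358
Δ²: -52, -58, -64
Δ³: -6, -6
Constant third difference = -6, so extend:
-64 − 6 = -70;  -358 − 70 = -428;  -1423 − 428 = -1851
-70 − 6 = -76;  -428 − 76 = -504;  -1851 − 504 = -2355
-76 − 6 = -82;  -504 − 82 = -586;  -2355 − 586 = -2941

-2941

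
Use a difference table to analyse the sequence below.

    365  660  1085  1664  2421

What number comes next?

295  425  579  757
130  154  178
24  24
Third differences constant at 24.
178 + 24 = 202;  757 + 202 = 959;  2421 + 959 = 3380

3380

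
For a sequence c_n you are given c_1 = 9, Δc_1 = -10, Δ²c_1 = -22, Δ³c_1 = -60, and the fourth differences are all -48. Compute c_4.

-147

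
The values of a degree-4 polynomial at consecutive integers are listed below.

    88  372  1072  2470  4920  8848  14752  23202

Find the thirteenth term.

128632

Δ: 284, 700, 1398, 2450, 3928, 5904, 8450
Δ²: 416, 698, 1052, 1478, 1976, 2546
Δ³: 282, 354, 426, 498, 570
Δ⁴: 72, 72, 72, 72
The fourth differences are constant (72).
570 + 72 = 642;  2546 + 642 = 3188;  8450 + 3188 = 11638;  23202 + 11638 = 34840
642 + 72 = 714;  3188 + 714 = 3902;  11638 + 3902 = 15540;  34840 + 15540 = 50380
714 + 72 = 786;  3902 + 786 = 4688;  15540 + 4688 = 20228;  50380 + 20228 = 70608
786 + 72 = 858;  4688 + 858 = 5546;  20228 + 5546 = 25774;  70608 + 25774 = 96382
858 + 72 = 930;  5546 + 930 = 6476;  25774 + 6476 = 32250;  96382 + 32250 = 128632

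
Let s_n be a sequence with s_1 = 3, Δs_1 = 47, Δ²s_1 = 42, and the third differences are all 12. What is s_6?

778

Build the table forward from the leading diagonal:
Third differences: 12  12  12  12  12  12
Second differences: 42  54  66  78  90  102
First differences: 47  89  143  209  287  377
s: 3  50  139  282  491  778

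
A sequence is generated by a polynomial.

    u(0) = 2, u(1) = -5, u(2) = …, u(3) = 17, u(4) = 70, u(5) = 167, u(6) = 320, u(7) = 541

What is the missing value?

-4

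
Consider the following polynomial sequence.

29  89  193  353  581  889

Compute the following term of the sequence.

1289

Δ: 60, 104, 160, 228, 308
Δ²: 44, 56, 68, 80
Δ³: 12, 12, 12
The third differences are constant (12).
80 + 12 = 92;  308 + 92 = 400;  889 + 400 = 1289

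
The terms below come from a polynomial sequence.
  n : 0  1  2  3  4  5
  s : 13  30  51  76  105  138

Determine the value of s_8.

261

Δ: 17, 21, 25, 29, 33
Δ²: 4, 4, 4, 4
Second differences constant at 4.
33 + 4 = 37;  138 + 37 = 175
37 + 4 = 41;  175 + 41 = 216
41 + 4 = 45;  216 + 45 = 261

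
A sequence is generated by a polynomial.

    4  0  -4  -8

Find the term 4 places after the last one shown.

D1: -4  -4  -4
First differences constant at -4.
-8 − 4 = -12
-12 − 4 = -16
-16 − 4 = -20
-20 − 4 = -24

-24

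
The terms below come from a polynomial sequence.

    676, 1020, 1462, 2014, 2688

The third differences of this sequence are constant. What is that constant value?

12

First differences: 344, 442, 552, 674
Second differences: 98, 110, 122
Third differences: 12, 12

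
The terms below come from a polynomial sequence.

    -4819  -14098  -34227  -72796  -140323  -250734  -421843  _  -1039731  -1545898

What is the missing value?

-675832

Using the first 7 terms:
-9279, -20129, -38569, -67527, -110411, -171109
-10850, -18440, -28958, -42884, -60698
-7590, -10518, -13926, -17814
-2928, -3408, -3888
-480, -480
Constant fifth difference = -480.
Extend forward: -3888 − 480 = -4368;  -17814 − 4368 = -22182;  -60698 − 22182 = -82880;  -171109 − 82880 = -253989;  -421843 − 253989 = -675832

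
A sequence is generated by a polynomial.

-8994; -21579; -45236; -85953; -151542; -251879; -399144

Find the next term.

D1: -12585 , -23657 , -40717 , -65589 , -100337 , -147265
D2: -11072 , -17060 , -24872 , -34748 , -46928
D3: -5988 , -7812 , -9876 , -12180
D4: -1824 , -2064 , -2304
D5: -240 , -240
Fifth differences constant at -240.
-2304 − 240 = -2544;  -12180 − 2544 = -14724;  -46928 − 14724 = -61652;  -147265 − 61652 = -208917;  -399144 − 208917 = -608061

-608061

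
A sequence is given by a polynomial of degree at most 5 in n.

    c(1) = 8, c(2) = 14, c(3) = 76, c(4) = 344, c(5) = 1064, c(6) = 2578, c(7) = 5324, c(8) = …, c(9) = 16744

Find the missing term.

Using the first 7 terms:
Δ: 6  62  268  720  1514  2746
Δ²: 56  206  452  794  1232
Δ³: 150  246  342  438
Δ⁴: 96  96  96
Constant fourth difference = 96.
Extend forward: 438 + 96 = 534;  1232 + 534 = 1766;  2746 + 1766 = 4512;  5324 + 4512 = 9836

9836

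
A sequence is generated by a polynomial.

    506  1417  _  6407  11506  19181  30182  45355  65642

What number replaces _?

Using the last 6 terms:
5099, 7675, 11001, 15173, 20287
2576, 3326, 4172, 5114
750, 846, 942
96, 96
Constant fourth difference = 96.
Extend backward: 750 − 96 = 654;  2576 − 654 = 1922;  5099 − 1922 = 3177;  6407 − 3177 = 3230

3230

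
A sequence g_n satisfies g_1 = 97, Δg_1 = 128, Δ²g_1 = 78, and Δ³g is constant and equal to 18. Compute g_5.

1149

Build the table forward from the leading diagonal:
D3: 18, 18, 18, 18, 18
D2: 78, 96, 114, 132, 150
D1: 128, 206, 302, 416, 548
g: 97, 225, 431, 733, 1149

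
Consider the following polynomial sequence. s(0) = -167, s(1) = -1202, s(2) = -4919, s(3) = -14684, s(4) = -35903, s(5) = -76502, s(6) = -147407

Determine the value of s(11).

-1609412

D1: -1035, -3717, -9765, -21219, -40599, -70905
D2: -2682, -6048, -11454, -19380, -30306
D3: -3366, -5406, -7926, -10926
D4: -2040, -2520, -3000
D5: -480, -480
The fifth differences are constant (-480).
-3000 − 480 = -3480;  -10926 − 3480 = -14406;  -30306 − 14406 = -44712;  -70905 − 44712 = -115617;  -147407 − 115617 = -263024
-3480 − 480 = -3960;  -14406 − 3960 = -18366;  -44712 − 18366 = -63078;  -115617 − 63078 = -178695;  -263024 − 178695 = -441719
-3960 − 480 = -4440;  -18366 − 4440 = -22806;  -63078 − 22806 = -85884;  -178695 − 85884 = -264579;  -441719 − 264579 = -706298
-4440 − 480 = -4920;  -22806 − 4920 = -27726;  -85884 − 27726 = -113610;  -264579 − 113610 = -378189;  -706298 − 378189 = -1084487
-4920 − 480 = -5400;  -27726 − 5400 = -33126;  -113610 − 33126 = -146736;  -378189 − 146736 = -524925;  -1084487 − 524925 = -1609412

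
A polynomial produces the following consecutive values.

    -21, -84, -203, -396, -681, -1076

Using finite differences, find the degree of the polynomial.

3

-63, -119, -193, -285, -395
-56, -74, -92, -110
-18, -18, -18
The third differences are constant, so the polynomial has degree 3.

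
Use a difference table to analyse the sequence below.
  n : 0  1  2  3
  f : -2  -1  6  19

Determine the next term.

38

1, 7, 13
6, 6
The second differences are constant (6).
13 + 6 = 19;  19 + 19 = 38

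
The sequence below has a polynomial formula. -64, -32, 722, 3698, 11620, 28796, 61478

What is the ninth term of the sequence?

Δ: 32, 754, 2976, 7922, 17176, 32682
Δ²: 722, 2222, 4946, 9254, 15506
Δ³: 1500, 2724, 4308, 6252
Δ⁴: 1224, 1584, 1944
Δ⁵: 360, 360
Fifth differences constant at 360.
1944 + 360 = 2304;  6252 + 2304 = 8556;  15506 + 8556 = 24062;  32682 + 24062 = 56744;  61478 + 56744 = 118222
2304 + 360 = 2664;  8556 + 2664 = 11220;  24062 + 11220 = 35282;  56744 + 35282 = 92026;  118222 + 92026 = 210248

210248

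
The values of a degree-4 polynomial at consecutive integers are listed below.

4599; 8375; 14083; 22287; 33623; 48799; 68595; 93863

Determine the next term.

125527

First differences: 3776, 5708, 8204, 11336, 15176, 19796, 25268
Second differences: 1932, 2496, 3132, 3840, 4620, 5472
Third differences: 564, 636, 708, 780, 852
Fourth differences: 72, 72, 72, 72
Fourth differences constant at 72.
852 + 72 = 924;  5472 + 924 = 6396;  25268 + 6396 = 31664;  93863 + 31664 = 125527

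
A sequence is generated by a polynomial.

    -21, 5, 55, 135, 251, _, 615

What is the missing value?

Using the first 5 terms:
First differences: 26  50  80  116
Second differences: 24  30  36
Third differences: 6  6
Constant third difference = 6.
Extend forward: 36 + 6 = 42;  116 + 42 = 158;  251 + 158 = 409

409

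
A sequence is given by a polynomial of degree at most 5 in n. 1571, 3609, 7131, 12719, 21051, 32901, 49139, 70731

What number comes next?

98739

2038  3522  5588  8332  11850  16238  21592
1484  2066  2744  3518  4388  5354
582  678  774  870  966
96  96  96  96
Constant fourth difference = 96, so extend:
966 + 96 = 1062;  5354 + 1062 = 6416;  21592 + 6416 = 28008;  70731 + 28008 = 98739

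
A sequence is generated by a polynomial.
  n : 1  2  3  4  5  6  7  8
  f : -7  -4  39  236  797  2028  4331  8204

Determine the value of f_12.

52716

D1: 3 , 43 , 197 , 561 , 1231 , 2303 , 3873
D2: 40 , 154 , 364 , 670 , 1072 , 1570
D3: 114 , 210 , 306 , 402 , 498
D4: 96 , 96 , 96 , 96
The fourth differences are constant (96).
498 + 96 = 594;  1570 + 594 = 2164;  3873 + 2164 = 6037;  8204 + 6037 = 14241
594 + 96 = 690;  2164 + 690 = 2854;  6037 + 2854 = 8891;  14241 + 8891 = 23132
690 + 96 = 786;  2854 + 786 = 3640;  8891 + 3640 = 12531;  23132 + 12531 = 35663
786 + 96 = 882;  3640 + 882 = 4522;  12531 + 4522 = 17053;  35663 + 17053 = 52716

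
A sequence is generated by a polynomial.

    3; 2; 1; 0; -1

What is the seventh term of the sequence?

-3

Δ: -1 , -1 , -1 , -1
The first differences are constant (-1).
-1 − 1 = -2
-2 − 1 = -3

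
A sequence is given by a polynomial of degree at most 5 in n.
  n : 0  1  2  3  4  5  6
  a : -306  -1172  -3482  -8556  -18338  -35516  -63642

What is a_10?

First differences: -866, -2310, -5074, -9782, -17178, -28126
Second differences: -1444, -2764, -4708, -7396, -10948
Third differences: -1320, -1944, -2688, -3552
Fourth differences: -624, -744, -864
Fifth differences: -120, -120
Fifth differences constant at -120.
-864 − 120 = -984;  -3552 − 984 = -4536;  -10948 − 4536 = -15484;  -28126 − 15484 = -43610;  -63642 − 43610 = -107252
-984 − 120 = -1104;  -4536 − 1104 = -5640;  -15484 − 5640 = -21124;  -43610 − 21124 = -64734;  -107252 − 64734 = -171986
-1104 − 120 = -1224;  -5640 − 1224 = -6864;  -21124 − 6864 = -27988;  -64734 − 27988 = -92722;  -171986 − 92722 = -264708
-1224 − 120 = -1344;  -6864 − 1344 = -8208;  -27988 − 8208 = -36196;  -92722 − 36196 = -128918;  -264708 − 128918 = -393626

-393626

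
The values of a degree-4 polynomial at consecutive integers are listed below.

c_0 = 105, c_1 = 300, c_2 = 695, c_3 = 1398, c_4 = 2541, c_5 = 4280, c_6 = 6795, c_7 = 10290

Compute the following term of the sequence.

Δ: 195  395  703  1143  1739  2515  3495
Δ²: 200  308  440  596  776  980
Δ³: 108  132  156  180  204
Δ⁴: 24  24  24  24
Constant fourth difference = 24, so extend:
204 + 24 = 228;  980 + 228 = 1208;  3495 + 1208 = 4703;  10290 + 4703 = 14993

14993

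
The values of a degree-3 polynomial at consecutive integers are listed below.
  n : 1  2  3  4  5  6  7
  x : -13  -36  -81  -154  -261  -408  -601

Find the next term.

First differences: -23 , -45 , -73 , -107 , -147 , -193
Second differences: -22 , -28 , -34 , -40 , -46
Third differences: -6 , -6 , -6 , -6
The third differences are constant (-6).
-46 − 6 = -52;  -193 − 52 = -245;  -601 − 245 = -846

-846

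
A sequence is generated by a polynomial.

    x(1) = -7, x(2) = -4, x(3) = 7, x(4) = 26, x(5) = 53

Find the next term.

Δ: 3  11  19  27
Δ²: 8  8  8
Second differences constant at 8.
27 + 8 = 35;  53 + 35 = 88

88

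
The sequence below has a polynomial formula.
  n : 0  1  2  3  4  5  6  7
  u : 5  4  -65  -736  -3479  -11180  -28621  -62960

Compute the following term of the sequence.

-124211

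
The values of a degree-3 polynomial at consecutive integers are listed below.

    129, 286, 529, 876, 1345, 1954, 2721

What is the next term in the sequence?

3664

First differences: 157, 243, 347, 469, 609, 767
Second differences: 86, 104, 122, 140, 158
Third differences: 18, 18, 18, 18
Constant third difference = 18, so extend:
158 + 18 = 176;  767 + 176 = 943;  2721 + 943 = 3664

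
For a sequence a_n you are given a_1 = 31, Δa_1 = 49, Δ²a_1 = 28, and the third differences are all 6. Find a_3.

157

Build the table forward from the leading diagonal:
Third differences: 6  6  6
Second differences: 28  34  40
First differences: 49  77  111
a: 31  80  157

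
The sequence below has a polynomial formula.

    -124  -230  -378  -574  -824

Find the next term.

-1134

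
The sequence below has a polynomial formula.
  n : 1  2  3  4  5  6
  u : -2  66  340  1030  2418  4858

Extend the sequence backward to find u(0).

Δ: 68  274  690  1388  2440
Δ²: 206  416  698  1052
Δ³: 210  282  354
Δ⁴: 72  72
The fourth differences are constant at 72.
Work back: 210 − 72 = 138;  206 − 138 = 68;  68 − 68 = 0;  -2 + 0 = -2

-2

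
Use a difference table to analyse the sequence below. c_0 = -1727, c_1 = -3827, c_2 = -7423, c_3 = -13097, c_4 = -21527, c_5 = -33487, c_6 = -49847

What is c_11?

-234817

First differences: -2100  -3596  -5674  -8430  -11960  -16360
Second differences: -1496  -2078  -2756  -3530  -4400
Third differences: -582  -678  -774  -870
Fourth differences: -96  -96  -96
Constant fourth difference = -96, so extend:
-870 − 96 = -966;  -4400 − 966 = -5366;  -16360 − 5366 = -21726;  -49847 − 21726 = -71573
-966 − 96 = -1062;  -5366 − 1062 = -6428;  -21726 − 6428 = -28154;  -71573 − 28154 = -99727
-1062 − 96 = -1158;  -6428 − 1158 = -7586;  -28154 − 7586 = -35740;  -99727 − 35740 = -135467
-1158 − 96 = -1254;  -7586 − 1254 = -8840;  -35740 − 8840 = -44580;  -135467 − 44580 = -180047
-1254 − 96 = -1350;  -8840 − 1350 = -10190;  -44580 − 10190 = -54770;  -180047 − 54770 = -234817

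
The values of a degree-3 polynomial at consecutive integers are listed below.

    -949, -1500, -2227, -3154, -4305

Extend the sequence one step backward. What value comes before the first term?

Δ: -551, -727, -927, -1151
Δ²: -176, -200, -224
Δ³: -24, -24
The third differences are constant at -24.
Work back: -176 + 24 = -152;  -551 + 152 = -399;  -949 + 399 = -550

-550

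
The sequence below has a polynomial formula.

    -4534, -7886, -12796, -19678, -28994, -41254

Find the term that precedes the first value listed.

First differences: -3352  -4910  -6882  -9316  -12260
Second differences: -1558  -1972  -2434  -2944
Third differences: -414  -462  -510
Fourth differences: -48  -48
The fourth differences are constant at -48.
Work back: -414 + 48 = -366;  -1558 + 366 = -1192;  -3352 + 1192 = -2160;  -4534 + 2160 = -2374

-2374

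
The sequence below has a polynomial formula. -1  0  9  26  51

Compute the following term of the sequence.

1, 9, 17, 25
8, 8, 8
Second differences constant at 8.
25 + 8 = 33;  51 + 33 = 84

84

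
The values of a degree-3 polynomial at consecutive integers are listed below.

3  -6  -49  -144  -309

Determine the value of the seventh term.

-9  -43  -95  -165
-34  -52  -70
-18  -18
Third differences constant at -18.
-70 − 18 = -88;  -165 − 88 = -253;  -309 − 253 = -562
-88 − 18 = -106;  -253 − 106 = -359;  -562 − 359 = -921

-921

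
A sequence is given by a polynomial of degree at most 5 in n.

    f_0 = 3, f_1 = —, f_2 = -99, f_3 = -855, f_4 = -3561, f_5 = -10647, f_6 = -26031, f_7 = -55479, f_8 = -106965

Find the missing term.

Using the last 7 terms:
Δ: -756  -2706  -7086  -15384  -29448  -51486
Δ²: -1950  -4380  -8298  -14064  -22038
Δ³: -2430  -3918  -5766  -7974
Δ⁴: -1488  -1848  -2208
Δ⁵: -360  -360
Constant fifth difference = -360.
Extend backward: -1488 + 360 = -1128;  -2430 + 1128 = -1302;  -1950 + 1302 = -648;  -756 + 648 = -108;  -99 + 108 = 9

9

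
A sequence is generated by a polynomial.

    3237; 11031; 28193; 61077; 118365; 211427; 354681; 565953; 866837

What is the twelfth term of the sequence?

Δ: 7794, 17162, 32884, 57288, 93062, 143254, 211272, 300884
Δ²: 9368, 15722, 24404, 35774, 50192, 68018, 89612
Δ³: 6354, 8682, 11370, 14418, 17826, 21594
Δ⁴: 2328, 2688, 3048, 3408, 3768
Δ⁵: 360, 360, 360, 360
Fifth differences constant at 360.
3768 + 360 = 4128;  21594 + 4128 = 25722;  89612 + 25722 = 115334;  300884 + 115334 = 416218;  866837 + 416218 = 1283055
4128 + 360 = 4488;  25722 + 4488 = 30210;  115334 + 30210 = 145544;  416218 + 145544 = 561762;  1283055 + 561762 = 1844817
4488 + 360 = 4848;  30210 + 4848 = 35058;  145544 + 35058 = 180602;  561762 + 180602 = 742364;  1844817 + 742364 = 2587181

2587181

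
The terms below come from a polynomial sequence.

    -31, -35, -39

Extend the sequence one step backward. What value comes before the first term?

First differences: -4, -4
The first differences are constant at -4.
Work back: -31 + 4 = -27

-27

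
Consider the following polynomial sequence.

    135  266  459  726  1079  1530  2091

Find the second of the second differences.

Δ: 131, 193, 267, 353, 451, 561
Δ²: 62, 74, 86, 98, 110
Δ³: 12, 12, 12, 12

74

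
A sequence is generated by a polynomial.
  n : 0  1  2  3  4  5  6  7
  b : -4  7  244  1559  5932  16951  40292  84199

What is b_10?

11 , 237 , 1315 , 4373 , 11019 , 23341 , 43907
226 , 1078 , 3058 , 6646 , 12322 , 20566
852 , 1980 , 3588 , 5676 , 8244
1128 , 1608 , 2088 , 2568
480 , 480 , 480
The fifth differences are constant (480).
2568 + 480 = 3048;  8244 + 3048 = 11292;  20566 + 11292 = 31858;  43907 + 31858 = 75765;  84199 + 75765 = 159964
3048 + 480 = 3528;  11292 + 3528 = 14820;  31858 + 14820 = 46678;  75765 + 46678 = 122443;  159964 + 122443 = 282407
3528 + 480 = 4008;  14820 + 4008 = 18828;  46678 + 18828 = 65506;  122443 + 65506 = 187949;  282407 + 187949 = 470356

470356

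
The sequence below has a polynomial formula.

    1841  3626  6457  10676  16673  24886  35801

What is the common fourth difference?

First differences: 1785, 2831, 4219, 5997, 8213, 10915
Second differences: 1046, 1388, 1778, 2216, 2702
Third differences: 342, 390, 438, 486
Fourth differences: 48, 48, 48

48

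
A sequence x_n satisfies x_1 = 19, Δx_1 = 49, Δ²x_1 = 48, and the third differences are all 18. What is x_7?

1393

Build the table forward from the leading diagonal:
Third differences: 18, 18, 18, 18, 18, 18, 18
Second differences: 48, 66, 84, 102, 120, 138, 156
First differences: 49, 97, 163, 247, 349, 469, 607
x: 19, 68, 165, 328, 575, 924, 1393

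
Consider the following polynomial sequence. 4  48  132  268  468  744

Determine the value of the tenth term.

2848

Δ: 44, 84, 136, 200, 276
Δ²: 40, 52, 64, 76
Δ³: 12, 12, 12
Constant third difference = 12, so extend:
76 + 12 = 88;  276 + 88 = 364;  744 + 364 = 1108
88 + 12 = 100;  364 + 100 = 464;  1108 + 464 = 1572
100 + 12 = 112;  464 + 112 = 576;  1572 + 576 = 2148
112 + 12 = 124;  576 + 124 = 700;  2148 + 700 = 2848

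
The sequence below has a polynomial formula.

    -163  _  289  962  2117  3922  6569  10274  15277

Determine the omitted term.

-46

Using the last 7 terms:
First differences: 673  1155  1805  2647  3705  5003
Second differences: 482  650  842  1058  1298
Third differences: 168  192  216  240
Fourth differences: 24  24  24
Constant fourth difference = 24.
Extend backward: 168 − 24 = 144;  482 − 144 = 338;  673 − 338 = 335;  289 − 335 = -46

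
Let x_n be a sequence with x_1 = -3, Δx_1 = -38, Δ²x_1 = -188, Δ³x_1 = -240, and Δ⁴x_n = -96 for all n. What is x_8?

-15977

Build the table forward from the leading diagonal:
Δ⁴: -96  -96  -96  -96  -96  -96  -96  -96
Δ³: -240  -336  -432  -528  -624  -720  -816  -912
Δ²: -188  -428  -764  -1196  -1724  -2348  -3068  -3884
Δ: -38  -226  -654  -1418  -2614  -4338  -6686  -9754
x: -3  -41  -267  -921  -2339  -4953  -9291  -15977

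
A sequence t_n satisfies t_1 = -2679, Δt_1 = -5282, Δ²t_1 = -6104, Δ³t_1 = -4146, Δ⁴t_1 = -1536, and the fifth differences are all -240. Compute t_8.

Build the table forward from the leading diagonal:
Δ⁵: -240, -240, -240, -240, -240, -240, -240, -240
Δ⁴: -1536, -1776, -2016, -2256, -2496, -2736, -2976, -3216
Δ³: -4146, -5682, -7458, -9474, -11730, -14226, -16962, -19938
Δ²: -6104, -10250, -15932, -23390, -32864, -44594, -58820, -75782
Δ: -5282, -11386, -21636, -37568, -60958, -93822, -138416, -197236
t: -2679, -7961, -19347, -40983, -78551, -139509, -233331, -371747

-371747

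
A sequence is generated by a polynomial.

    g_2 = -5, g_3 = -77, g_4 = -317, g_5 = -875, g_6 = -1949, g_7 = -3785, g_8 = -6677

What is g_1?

1

First differences: -72, -240, -558, -1074, -1836, -2892
Second differences: -168, -318, -516, -762, -1056
Third differences: -150, -198, -246, -294
Fourth differences: -48, -48, -48
The fourth differences are constant at -48.
Work back: -150 + 48 = -102;  -168 + 102 = -66;  -72 + 66 = -6;  -5 + 6 = 1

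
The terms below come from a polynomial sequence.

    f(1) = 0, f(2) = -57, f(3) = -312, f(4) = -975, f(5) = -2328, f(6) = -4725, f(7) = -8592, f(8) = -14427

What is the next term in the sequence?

-57  -255  -663  -1353  -2397  -3867  -5835
-198  -408  -690  -1044  -1470  -1968
-210  -282  -354  -426  -498
-72  -72  -72  -72
Fourth differences constant at -72.
-498 − 72 = -570;  -1968 − 570 = -2538;  -5835 − 2538 = -8373;  -14427 − 8373 = -22800

-22800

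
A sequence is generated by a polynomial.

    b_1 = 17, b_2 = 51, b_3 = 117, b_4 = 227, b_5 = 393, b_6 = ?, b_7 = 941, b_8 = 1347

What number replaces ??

627

Using the first 5 terms:
D1: 34  66  110  166
D2: 32  44  56
D3: 12  12
Constant third difference = 12.
Extend forward: 56 + 12 = 68;  166 + 68 = 234;  393 + 234 = 627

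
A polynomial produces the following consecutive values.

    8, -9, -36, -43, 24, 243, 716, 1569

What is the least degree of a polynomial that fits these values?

4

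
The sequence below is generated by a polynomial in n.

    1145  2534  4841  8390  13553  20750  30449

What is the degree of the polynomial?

4

Δ: 1389, 2307, 3549, 5163, 7197, 9699
Δ²: 918, 1242, 1614, 2034, 2502
Δ³: 324, 372, 420, 468
Δ⁴: 48, 48, 48
The fourth differences are constant, so the polynomial has degree 4.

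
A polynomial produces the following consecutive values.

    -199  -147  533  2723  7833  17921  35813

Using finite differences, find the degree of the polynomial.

D1: 52, 680, 2190, 5110, 10088, 17892
D2: 628, 1510, 2920, 4978, 7804
D3: 882, 1410, 2058, 2826
D4: 528, 648, 768
D5: 120, 120
The fifth differences are constant, so the polynomial has degree 5.

5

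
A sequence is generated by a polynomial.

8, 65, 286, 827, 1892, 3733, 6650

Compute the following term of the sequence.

Δ: 57 , 221 , 541 , 1065 , 1841 , 2917
Δ²: 164 , 320 , 524 , 776 , 1076
Δ³: 156 , 204 , 252 , 300
Δ⁴: 48 , 48 , 48
Fourth differences constant at 48.
300 + 48 = 348;  1076 + 348 = 1424;  2917 + 1424 = 4341;  6650 + 4341 = 10991

10991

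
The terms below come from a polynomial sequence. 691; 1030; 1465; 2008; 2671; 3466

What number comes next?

4405

D1: 339, 435, 543, 663, 795
D2: 96, 108, 120, 132
D3: 12, 12, 12
The third differences are constant (12).
132 + 12 = 144;  795 + 144 = 939;  3466 + 939 = 4405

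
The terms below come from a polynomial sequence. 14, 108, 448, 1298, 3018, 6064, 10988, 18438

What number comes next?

D1: 94, 340, 850, 1720, 3046, 4924, 7450
D2: 246, 510, 870, 1326, 1878, 2526
D3: 264, 360, 456, 552, 648
D4: 96, 96, 96, 96
Constant fourth difference = 96, so extend:
648 + 96 = 744;  2526 + 744 = 3270;  7450 + 3270 = 10720;  18438 + 10720 = 29158

29158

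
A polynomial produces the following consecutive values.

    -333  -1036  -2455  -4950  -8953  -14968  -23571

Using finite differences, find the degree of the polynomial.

4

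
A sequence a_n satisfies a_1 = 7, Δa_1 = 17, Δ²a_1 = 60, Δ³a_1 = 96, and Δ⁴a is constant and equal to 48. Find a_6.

Build the table forward from the leading diagonal:
Fourth differences: 48  48  48  48  48  48
Third differences: 96  144  192  240  288  336
Second differences: 60  156  300  492  732  1020
First differences: 17  77  233  533  1025  1757
a: 7  24  101  334  867  1892

1892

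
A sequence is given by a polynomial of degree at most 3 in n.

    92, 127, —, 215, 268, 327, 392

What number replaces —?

Using the last 4 terms:
53, 59, 65
6, 6
Constant second difference = 6.
Extend backward: 53 − 6 = 47;  215 − 47 = 168

168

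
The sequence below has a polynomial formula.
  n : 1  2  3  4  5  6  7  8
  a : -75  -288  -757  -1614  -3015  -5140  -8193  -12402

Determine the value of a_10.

-25320

First differences: -213 , -469 , -857 , -1401 , -2125 , -3053 , -4209
Second differences: -256 , -388 , -544 , -724 , -928 , -1156
Third differences: -132 , -156 , -180 , -204 , -228
Fourth differences: -24 , -24 , -24 , -24
Constant fourth difference = -24, so extend:
-228 − 24 = -252;  -1156 − 252 = -1408;  -4209 − 1408 = -5617;  -12402 − 5617 = -18019
-252 − 24 = -276;  -1408 − 276 = -1684;  -5617 − 1684 = -7301;  -18019 − 7301 = -25320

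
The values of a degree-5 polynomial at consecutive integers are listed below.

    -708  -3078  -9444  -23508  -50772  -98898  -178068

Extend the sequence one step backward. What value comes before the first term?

-72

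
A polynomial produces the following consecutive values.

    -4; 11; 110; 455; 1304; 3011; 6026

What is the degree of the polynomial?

4

D1: 15, 99, 345, 849, 1707, 3015
D2: 84, 246, 504, 858, 1308
D3: 162, 258, 354, 450
D4: 96, 96, 96
The fourth differences are constant, so the polynomial has degree 4.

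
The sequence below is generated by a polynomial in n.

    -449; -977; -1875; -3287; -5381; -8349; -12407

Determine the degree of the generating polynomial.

-528, -898, -1412, -2094, -2968, -4058
-370, -514, -682, -874, -1090
-144, -168, -192, -216
-24, -24, -24
The fourth differences are constant, so the polynomial has degree 4.

4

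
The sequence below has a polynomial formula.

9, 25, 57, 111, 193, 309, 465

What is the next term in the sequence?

First differences: 16 , 32 , 54 , 82 , 116 , 156
Second differences: 16 , 22 , 28 , 34 , 40
Third differences: 6 , 6 , 6 , 6
Constant third difference = 6, so extend:
40 + 6 = 46;  156 + 46 = 202;  465 + 202 = 667

667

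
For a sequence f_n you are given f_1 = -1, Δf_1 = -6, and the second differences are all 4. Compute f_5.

Build the table forward from the leading diagonal:
D2: 4  4  4  4  4
D1: -6  -2  2  6  10
f: -1  -7  -9  -7  -1

-1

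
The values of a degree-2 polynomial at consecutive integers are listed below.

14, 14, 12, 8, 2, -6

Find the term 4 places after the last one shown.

0 , -2 , -4 , -6 , -8
-2 , -2 , -2 , -2
Second differences constant at -2.
-8 − 2 = -10;  -6 − 10 = -16
-10 − 2 = -12;  -16 − 12 = -28
-12 − 2 = -14;  -28 − 14 = -42
-14 − 2 = -16;  -42 − 16 = -58

-58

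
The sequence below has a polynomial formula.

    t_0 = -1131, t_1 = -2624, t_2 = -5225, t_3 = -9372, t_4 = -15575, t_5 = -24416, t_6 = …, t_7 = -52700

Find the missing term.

-36549

Using the first 6 terms:
First differences: -1493  -2601  -4147  -6203  -8841
Second differences: -1108  -1546  -2056  -2638
Third differences: -438  -510  -582
Fourth differences: -72  -72
Constant fourth difference = -72.
Extend forward: -582 − 72 = -654;  -2638 − 654 = -3292;  -8841 − 3292 = -12133;  -24416 − 12133 = -36549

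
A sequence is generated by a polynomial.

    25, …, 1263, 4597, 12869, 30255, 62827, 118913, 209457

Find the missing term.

Using the last 7 terms:
First differences: 3334, 8272, 17386, 32572, 56086, 90544
Second differences: 4938, 9114, 15186, 23514, 34458
Third differences: 4176, 6072, 8328, 10944
Fourth differences: 1896, 2256, 2616
Fifth differences: 360, 360
Constant fifth difference = 360.
Extend backward: 1896 − 360 = 1536;  4176 − 1536 = 2640;  4938 − 2640 = 2298;  3334 − 2298 = 1036;  1263 − 1036 = 227

227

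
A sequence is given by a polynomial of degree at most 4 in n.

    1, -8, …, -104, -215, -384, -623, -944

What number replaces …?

Using the last 5 terms:
D1: -111  -169  -239  -321
D2: -58  -70  -82
D3: -12  -12
Constant third difference = -12.
Extend backward: -58 + 12 = -46;  -111 + 46 = -65;  -104 + 65 = -39

-39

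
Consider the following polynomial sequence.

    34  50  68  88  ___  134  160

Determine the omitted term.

110

Using the first 4 terms:
16, 18, 20
2, 2
Constant second difference = 2.
Extend forward: 20 + 2 = 22;  88 + 22 = 110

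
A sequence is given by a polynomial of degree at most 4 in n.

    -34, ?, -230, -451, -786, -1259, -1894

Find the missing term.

-99

Using the last 5 terms:
-221  -335  -473  -635
-114  -138  -162
-24  -24
Constant third difference = -24.
Extend backward: -114 + 24 = -90;  -221 + 90 = -131;  -230 + 131 = -99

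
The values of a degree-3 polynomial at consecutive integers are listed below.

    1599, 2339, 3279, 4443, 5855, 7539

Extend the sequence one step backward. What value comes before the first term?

First differences: 740  940  1164  1412  1684
Second differences: 200  224  248  272
Third differences: 24  24  24
The third differences are constant at 24.
Work back: 200 − 24 = 176;  740 − 176 = 564;  1599 − 564 = 1035

1035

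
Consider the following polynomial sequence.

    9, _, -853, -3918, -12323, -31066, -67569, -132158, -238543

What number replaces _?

Using the last 7 terms:
First differences: -3065  -8405  -18743  -36503  -64589  -106385
Second differences: -5340  -10338  -17760  -28086  -41796
Third differences: -4998  -7422  -10326  -13710
Fourth differences: -2424  -2904  -3384
Fifth differences: -480  -480
Constant fifth difference = -480.
Extend backward: -2424 + 480 = -1944;  -4998 + 1944 = -3054;  -5340 + 3054 = -2286;  -3065 + 2286 = -779;  -853 + 779 = -74

-74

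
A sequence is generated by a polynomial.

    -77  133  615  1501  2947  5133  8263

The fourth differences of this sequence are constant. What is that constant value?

24

Δ: 210, 482, 886, 1446, 2186, 3130
Δ²: 272, 404, 560, 740, 944
Δ³: 132, 156, 180, 204
Δ⁴: 24, 24, 24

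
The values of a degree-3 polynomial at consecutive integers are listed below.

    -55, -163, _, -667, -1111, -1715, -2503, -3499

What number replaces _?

-359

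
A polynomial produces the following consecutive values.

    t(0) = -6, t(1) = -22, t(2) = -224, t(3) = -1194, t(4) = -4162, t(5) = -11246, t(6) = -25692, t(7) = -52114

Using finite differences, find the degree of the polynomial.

D1: -16, -202, -970, -2968, -7084, -14446, -26422
D2: -186, -768, -1998, -4116, -7362, -11976
D3: -582, -1230, -2118, -3246, -4614
D4: -648, -888, -1128, -1368
D5: -240, -240, -240
The fifth differences are constant, so the polynomial has degree 5.

5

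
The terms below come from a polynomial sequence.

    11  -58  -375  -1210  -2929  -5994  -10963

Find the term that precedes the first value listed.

6

First differences: -69, -317, -835, -1719, -3065, -4969
Second differences: -248, -518, -884, -1346, -1904
Third differences: -270, -366, -462, -558
Fourth differences: -96, -96, -96
The fourth differences are constant at -96.
Work back: -270 + 96 = -174;  -248 + 174 = -74;  -69 + 74 = 5;  11 − 5 = 6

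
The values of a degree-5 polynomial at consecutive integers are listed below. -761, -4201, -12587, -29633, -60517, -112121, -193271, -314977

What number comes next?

-490673

D1: -3440  -8386  -17046  -30884  -51604  -81150  -121706
D2: -4946  -8660  -13838  -20720  -29546  -40556
D3: -3714  -5178  -6882  -8826  -11010
D4: -1464  -1704  -1944  -2184
D5: -240  -240  -240
Constant fifth difference = -240, so extend:
-2184 − 240 = -2424;  -11010 − 2424 = -13434;  -40556 − 13434 = -53990;  -121706 − 53990 = -175696;  -314977 − 175696 = -490673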